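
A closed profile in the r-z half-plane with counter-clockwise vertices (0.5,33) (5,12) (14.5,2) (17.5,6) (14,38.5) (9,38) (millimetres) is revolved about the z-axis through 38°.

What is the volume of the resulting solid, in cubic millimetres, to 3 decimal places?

Profile (r,z), 6 vertices: (0.5,33) (5,12) (14.5,2) (17.5,6) (14,38.5) (9,38)
edge 0: (0.5,33)→(5,12)  cross = 0.5·12 − 5·33 = -159.0000; (r_i+r_j)·cross = 5.5·-159.0000 = -874.5000
edge 1: (5,12)→(14.5,2)  cross = 5·2 − 14.5·12 = -164.0000; (r_i+r_j)·cross = 19.5·-164.0000 = -3198.0000
edge 2: (14.5,2)→(17.5,6)  cross = 14.5·6 − 17.5·2 = 52.0000; (r_i+r_j)·cross = 32·52.0000 = 1664.0000
edge 3: (17.5,6)→(14,38.5)  cross = 17.5·38.5 − 14·6 = 589.7500; (r_i+r_j)·cross = 31.5·589.7500 = 18577.1250
edge 4: (14,38.5)→(9,38)  cross = 14·38 − 9·38.5 = 185.5000; (r_i+r_j)·cross = 23·185.5000 = 4266.5000
edge 5: (9,38)→(0.5,33)  cross = 9·33 − 0.5·38 = 278.0000; (r_i+r_j)·cross = 9.5·278.0000 = 2641.0000
Σcross = 782.2500 → A = |Σcross|/2 = 391.1250 mm²
Σ(r_i+r_j)·cross = 23076.1250 → first moment M = |Σ|/6 = 3846.0208
R_c = M/A = 3846.0208/391.1250 = 9.8332 mm
θ = 38° = 0.663225 rad
V = θ·R_c·A = 0.663225·9.8332·391.1250 = 2550.778 mm³

Volume = 2550.778 mm³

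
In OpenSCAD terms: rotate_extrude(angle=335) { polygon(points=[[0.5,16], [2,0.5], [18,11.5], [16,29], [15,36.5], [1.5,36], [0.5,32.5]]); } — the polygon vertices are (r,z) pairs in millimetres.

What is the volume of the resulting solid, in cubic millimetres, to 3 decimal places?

Profile (r,z), 7 vertices: (0.5,16) (2,0.5) (18,11.5) (16,29) (15,36.5) (1.5,36) (0.5,32.5)
edge 0: (0.5,16)→(2,0.5)  cross = 0.5·0.5 − 2·16 = -31.7500; (r_i+r_j)·cross = 2.5·-31.7500 = -79.3750
edge 1: (2,0.5)→(18,11.5)  cross = 2·11.5 − 18·0.5 = 14.0000; (r_i+r_j)·cross = 20·14.0000 = 280.0000
edge 2: (18,11.5)→(16,29)  cross = 18·29 − 16·11.5 = 338.0000; (r_i+r_j)·cross = 34·338.0000 = 11492.0000
edge 3: (16,29)→(15,36.5)  cross = 16·36.5 − 15·29 = 149.0000; (r_i+r_j)·cross = 31·149.0000 = 4619.0000
edge 4: (15,36.5)→(1.5,36)  cross = 15·36 − 1.5·36.5 = 485.2500; (r_i+r_j)·cross = 16.5·485.2500 = 8006.6250
edge 5: (1.5,36)→(0.5,32.5)  cross = 1.5·32.5 − 0.5·36 = 30.7500; (r_i+r_j)·cross = 2·30.7500 = 61.5000
edge 6: (0.5,32.5)→(0.5,16)  cross = 0.5·16 − 0.5·32.5 = -8.2500; (r_i+r_j)·cross = 1·-8.2500 = -8.2500
Σcross = 977.0000 → A = |Σcross|/2 = 488.5000 mm²
Σ(r_i+r_j)·cross = 24371.5000 → first moment M = |Σ|/6 = 4061.9167
R_c = M/A = 4061.9167/488.5000 = 8.3151 mm
θ = 335° = 5.846853 rad
V = θ·R_c·A = 5.846853·8.3151·488.5000 = 23749.430 mm³

Volume = 23749.430 mm³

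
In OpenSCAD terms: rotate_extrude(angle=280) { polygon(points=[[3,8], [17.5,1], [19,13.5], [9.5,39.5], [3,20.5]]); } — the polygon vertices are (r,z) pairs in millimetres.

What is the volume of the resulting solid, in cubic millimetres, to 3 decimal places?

Profile (r,z), 5 vertices: (3,8) (17.5,1) (19,13.5) (9.5,39.5) (3,20.5)
edge 0: (3,8)→(17.5,1)  cross = 3·1 − 17.5·8 = -137.0000; (r_i+r_j)·cross = 20.5·-137.0000 = -2808.5000
edge 1: (17.5,1)→(19,13.5)  cross = 17.5·13.5 − 19·1 = 217.2500; (r_i+r_j)·cross = 36.5·217.2500 = 7929.6250
edge 2: (19,13.5)→(9.5,39.5)  cross = 19·39.5 − 9.5·13.5 = 622.2500; (r_i+r_j)·cross = 28.5·622.2500 = 17734.1250
edge 3: (9.5,39.5)→(3,20.5)  cross = 9.5·20.5 − 3·39.5 = 76.2500; (r_i+r_j)·cross = 12.5·76.2500 = 953.1250
edge 4: (3,20.5)→(3,8)  cross = 3·8 − 3·20.5 = -37.5000; (r_i+r_j)·cross = 6·-37.5000 = -225.0000
Σcross = 741.2500 → A = |Σcross|/2 = 370.6250 mm²
Σ(r_i+r_j)·cross = 23583.3750 → first moment M = |Σ|/6 = 3930.5625
R_c = M/A = 3930.5625/370.6250 = 10.6052 mm
θ = 280° = 4.886922 rad
V = θ·R_c·A = 4.886922·10.6052·370.6250 = 19208.352 mm³

Volume = 19208.352 mm³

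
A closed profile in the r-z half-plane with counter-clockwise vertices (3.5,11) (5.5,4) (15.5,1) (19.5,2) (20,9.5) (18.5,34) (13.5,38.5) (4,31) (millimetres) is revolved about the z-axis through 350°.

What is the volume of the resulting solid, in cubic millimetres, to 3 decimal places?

Profile (r,z), 8 vertices: (3.5,11) (5.5,4) (15.5,1) (19.5,2) (20,9.5) (18.5,34) (13.5,38.5) (4,31)
edge 0: (3.5,11)→(5.5,4)  cross = 3.5·4 − 5.5·11 = -46.5000; (r_i+r_j)·cross = 9·-46.5000 = -418.5000
edge 1: (5.5,4)→(15.5,1)  cross = 5.5·1 − 15.5·4 = -56.5000; (r_i+r_j)·cross = 21·-56.5000 = -1186.5000
edge 2: (15.5,1)→(19.5,2)  cross = 15.5·2 − 19.5·1 = 11.5000; (r_i+r_j)·cross = 35·11.5000 = 402.5000
edge 3: (19.5,2)→(20,9.5)  cross = 19.5·9.5 − 20·2 = 145.2500; (r_i+r_j)·cross = 39.5·145.2500 = 5737.3750
edge 4: (20,9.5)→(18.5,34)  cross = 20·34 − 18.5·9.5 = 504.2500; (r_i+r_j)·cross = 38.5·504.2500 = 19413.6250
edge 5: (18.5,34)→(13.5,38.5)  cross = 18.5·38.5 − 13.5·34 = 253.2500; (r_i+r_j)·cross = 32·253.2500 = 8104.0000
edge 6: (13.5,38.5)→(4,31)  cross = 13.5·31 − 4·38.5 = 264.5000; (r_i+r_j)·cross = 17.5·264.5000 = 4628.7500
edge 7: (4,31)→(3.5,11)  cross = 4·11 − 3.5·31 = -64.5000; (r_i+r_j)·cross = 7.5·-64.5000 = -483.7500
Σcross = 1011.2500 → A = |Σcross|/2 = 505.6250 mm²
Σ(r_i+r_j)·cross = 36197.5000 → first moment M = |Σ|/6 = 6032.9167
R_c = M/A = 6032.9167/505.6250 = 11.9316 mm
θ = 350° = 6.108652 rad
V = θ·R_c·A = 6.108652·11.9316·505.6250 = 36852.991 mm³

Volume = 36852.991 mm³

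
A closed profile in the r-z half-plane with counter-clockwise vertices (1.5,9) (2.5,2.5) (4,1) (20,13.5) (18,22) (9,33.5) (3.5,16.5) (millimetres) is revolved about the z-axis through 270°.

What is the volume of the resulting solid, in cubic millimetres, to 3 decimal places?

Profile (r,z), 7 vertices: (1.5,9) (2.5,2.5) (4,1) (20,13.5) (18,22) (9,33.5) (3.5,16.5)
edge 0: (1.5,9)→(2.5,2.5)  cross = 1.5·2.5 − 2.5·9 = -18.7500; (r_i+r_j)·cross = 4·-18.7500 = -75.0000
edge 1: (2.5,2.5)→(4,1)  cross = 2.5·1 − 4·2.5 = -7.5000; (r_i+r_j)·cross = 6.5·-7.5000 = -48.7500
edge 2: (4,1)→(20,13.5)  cross = 4·13.5 − 20·1 = 34.0000; (r_i+r_j)·cross = 24·34.0000 = 816.0000
edge 3: (20,13.5)→(18,22)  cross = 20·22 − 18·13.5 = 197.0000; (r_i+r_j)·cross = 38·197.0000 = 7486.0000
edge 4: (18,22)→(9,33.5)  cross = 18·33.5 − 9·22 = 405.0000; (r_i+r_j)·cross = 27·405.0000 = 10935.0000
edge 5: (9,33.5)→(3.5,16.5)  cross = 9·16.5 − 3.5·33.5 = 31.2500; (r_i+r_j)·cross = 12.5·31.2500 = 390.6250
edge 6: (3.5,16.5)→(1.5,9)  cross = 3.5·9 − 1.5·16.5 = 6.7500; (r_i+r_j)·cross = 5·6.7500 = 33.7500
Σcross = 647.7500 → A = |Σcross|/2 = 323.8750 mm²
Σ(r_i+r_j)·cross = 19537.6250 → first moment M = |Σ|/6 = 3256.2708
R_c = M/A = 3256.2708/323.8750 = 10.0541 mm
θ = 270° = 4.712389 rad
V = θ·R_c·A = 4.712389·10.0541·323.8750 = 15344.815 mm³

Volume = 15344.815 mm³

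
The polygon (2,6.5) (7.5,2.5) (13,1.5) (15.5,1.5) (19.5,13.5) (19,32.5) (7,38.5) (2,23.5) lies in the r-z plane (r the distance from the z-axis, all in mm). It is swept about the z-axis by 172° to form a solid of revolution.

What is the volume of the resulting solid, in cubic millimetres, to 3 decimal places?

Volume = 16821.768 mm³

Profile (r,z), 8 vertices: (2,6.5) (7.5,2.5) (13,1.5) (15.5,1.5) (19.5,13.5) (19,32.5) (7,38.5) (2,23.5)
edge 0: (2,6.5)→(7.5,2.5)  cross = 2·2.5 − 7.5·6.5 = -43.7500; (r_i+r_j)·cross = 9.5·-43.7500 = -415.6250
edge 1: (7.5,2.5)→(13,1.5)  cross = 7.5·1.5 − 13·2.5 = -21.2500; (r_i+r_j)·cross = 20.5·-21.2500 = -435.6250
edge 2: (13,1.5)→(15.5,1.5)  cross = 13·1.5 − 15.5·1.5 = -3.7500; (r_i+r_j)·cross = 28.5·-3.7500 = -106.8750
edge 3: (15.5,1.5)→(19.5,13.5)  cross = 15.5·13.5 − 19.5·1.5 = 180.0000; (r_i+r_j)·cross = 35·180.0000 = 6300.0000
edge 4: (19.5,13.5)→(19,32.5)  cross = 19.5·32.5 − 19·13.5 = 377.2500; (r_i+r_j)·cross = 38.5·377.2500 = 14524.1250
edge 5: (19,32.5)→(7,38.5)  cross = 19·38.5 − 7·32.5 = 504.0000; (r_i+r_j)·cross = 26·504.0000 = 13104.0000
edge 6: (7,38.5)→(2,23.5)  cross = 7·23.5 − 2·38.5 = 87.5000; (r_i+r_j)·cross = 9·87.5000 = 787.5000
edge 7: (2,23.5)→(2,6.5)  cross = 2·6.5 − 2·23.5 = -34.0000; (r_i+r_j)·cross = 4·-34.0000 = -136.0000
Σcross = 1046.0000 → A = |Σcross|/2 = 523.0000 mm²
Σ(r_i+r_j)·cross = 33621.5000 → first moment M = |Σ|/6 = 5603.5833
R_c = M/A = 5603.5833/523.0000 = 10.7143 mm
θ = 172° = 3.001966 rad
V = θ·R_c·A = 3.001966·10.7143·523.0000 = 16821.768 mm³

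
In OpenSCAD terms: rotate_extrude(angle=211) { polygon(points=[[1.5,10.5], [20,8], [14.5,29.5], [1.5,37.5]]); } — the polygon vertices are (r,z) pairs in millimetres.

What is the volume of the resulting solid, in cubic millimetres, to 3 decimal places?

Profile (r,z), 4 vertices: (1.5,10.5) (20,8) (14.5,29.5) (1.5,37.5)
edge 0: (1.5,10.5)→(20,8)  cross = 1.5·8 − 20·10.5 = -198.0000; (r_i+r_j)·cross = 21.5·-198.0000 = -4257.0000
edge 1: (20,8)→(14.5,29.5)  cross = 20·29.5 − 14.5·8 = 474.0000; (r_i+r_j)·cross = 34.5·474.0000 = 16353.0000
edge 2: (14.5,29.5)→(1.5,37.5)  cross = 14.5·37.5 − 1.5·29.5 = 499.5000; (r_i+r_j)·cross = 16·499.5000 = 7992.0000
edge 3: (1.5,37.5)→(1.5,10.5)  cross = 1.5·10.5 − 1.5·37.5 = -40.5000; (r_i+r_j)·cross = 3·-40.5000 = -121.5000
Σcross = 735.0000 → A = |Σcross|/2 = 367.5000 mm²
Σ(r_i+r_j)·cross = 19966.5000 → first moment M = |Σ|/6 = 3327.7500
R_c = M/A = 3327.7500/367.5000 = 9.0551 mm
θ = 211° = 3.682645 rad
V = θ·R_c·A = 3.682645·9.0551·367.5000 = 12254.921 mm³

Volume = 12254.921 mm³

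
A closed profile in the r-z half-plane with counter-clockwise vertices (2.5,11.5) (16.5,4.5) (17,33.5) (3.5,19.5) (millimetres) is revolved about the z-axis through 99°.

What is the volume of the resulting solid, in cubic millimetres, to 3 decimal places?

Volume = 4868.003 mm³

Profile (r,z), 4 vertices: (2.5,11.5) (16.5,4.5) (17,33.5) (3.5,19.5)
edge 0: (2.5,11.5)→(16.5,4.5)  cross = 2.5·4.5 − 16.5·11.5 = -178.5000; (r_i+r_j)·cross = 19·-178.5000 = -3391.5000
edge 1: (16.5,4.5)→(17,33.5)  cross = 16.5·33.5 − 17·4.5 = 476.2500; (r_i+r_j)·cross = 33.5·476.2500 = 15954.3750
edge 2: (17,33.5)→(3.5,19.5)  cross = 17·19.5 − 3.5·33.5 = 214.2500; (r_i+r_j)·cross = 20.5·214.2500 = 4392.1250
edge 3: (3.5,19.5)→(2.5,11.5)  cross = 3.5·11.5 − 2.5·19.5 = -8.5000; (r_i+r_j)·cross = 6·-8.5000 = -51.0000
Σcross = 503.5000 → A = |Σcross|/2 = 251.7500 mm²
Σ(r_i+r_j)·cross = 16904.0000 → first moment M = |Σ|/6 = 2817.3333
R_c = M/A = 2817.3333/251.7500 = 11.1910 mm
θ = 99° = 1.727876 rad
V = θ·R_c·A = 1.727876·11.1910·251.7500 = 4868.003 mm³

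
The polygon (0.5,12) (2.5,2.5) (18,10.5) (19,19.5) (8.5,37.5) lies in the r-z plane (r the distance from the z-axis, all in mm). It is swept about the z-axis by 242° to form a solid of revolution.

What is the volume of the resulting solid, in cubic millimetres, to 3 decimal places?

Profile (r,z), 5 vertices: (0.5,12) (2.5,2.5) (18,10.5) (19,19.5) (8.5,37.5)
edge 0: (0.5,12)→(2.5,2.5)  cross = 0.5·2.5 − 2.5·12 = -28.7500; (r_i+r_j)·cross = 3·-28.7500 = -86.2500
edge 1: (2.5,2.5)→(18,10.5)  cross = 2.5·10.5 − 18·2.5 = -18.7500; (r_i+r_j)·cross = 20.5·-18.7500 = -384.3750
edge 2: (18,10.5)→(19,19.5)  cross = 18·19.5 − 19·10.5 = 151.5000; (r_i+r_j)·cross = 37·151.5000 = 5605.5000
edge 3: (19,19.5)→(8.5,37.5)  cross = 19·37.5 − 8.5·19.5 = 546.7500; (r_i+r_j)·cross = 27.5·546.7500 = 15035.6250
edge 4: (8.5,37.5)→(0.5,12)  cross = 8.5·12 − 0.5·37.5 = 83.2500; (r_i+r_j)·cross = 9·83.2500 = 749.2500
Σcross = 734.0000 → A = |Σcross|/2 = 367.0000 mm²
Σ(r_i+r_j)·cross = 20919.7500 → first moment M = |Σ|/6 = 3486.6250
R_c = M/A = 3486.6250/367.0000 = 9.5003 mm
θ = 242° = 4.223697 rad
V = θ·R_c·A = 4.223697·9.5003·367.0000 = 14726.447 mm³

Volume = 14726.447 mm³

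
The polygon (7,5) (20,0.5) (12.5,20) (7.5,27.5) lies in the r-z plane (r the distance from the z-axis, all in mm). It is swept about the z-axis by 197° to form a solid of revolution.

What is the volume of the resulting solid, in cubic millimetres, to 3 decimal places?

Volume = 6772.804 mm³

Profile (r,z), 4 vertices: (7,5) (20,0.5) (12.5,20) (7.5,27.5)
edge 0: (7,5)→(20,0.5)  cross = 7·0.5 − 20·5 = -96.5000; (r_i+r_j)·cross = 27·-96.5000 = -2605.5000
edge 1: (20,0.5)→(12.5,20)  cross = 20·20 − 12.5·0.5 = 393.7500; (r_i+r_j)·cross = 32.5·393.7500 = 12796.8750
edge 2: (12.5,20)→(7.5,27.5)  cross = 12.5·27.5 − 7.5·20 = 193.7500; (r_i+r_j)·cross = 20·193.7500 = 3875.0000
edge 3: (7.5,27.5)→(7,5)  cross = 7.5·5 − 7·27.5 = -155.0000; (r_i+r_j)·cross = 14.5·-155.0000 = -2247.5000
Σcross = 336.0000 → A = |Σcross|/2 = 168.0000 mm²
Σ(r_i+r_j)·cross = 11818.8750 → first moment M = |Σ|/6 = 1969.8125
R_c = M/A = 1969.8125/168.0000 = 11.7251 mm
θ = 197° = 3.438299 rad
V = θ·R_c·A = 3.438299·11.7251·168.0000 = 6772.804 mm³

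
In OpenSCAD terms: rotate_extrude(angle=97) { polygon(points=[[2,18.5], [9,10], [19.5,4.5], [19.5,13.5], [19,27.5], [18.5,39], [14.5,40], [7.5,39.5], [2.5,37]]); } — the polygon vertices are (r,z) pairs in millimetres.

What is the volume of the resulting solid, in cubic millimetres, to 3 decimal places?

Volume = 9517.627 mm³

Profile (r,z), 9 vertices: (2,18.5) (9,10) (19.5,4.5) (19.5,13.5) (19,27.5) (18.5,39) (14.5,40) (7.5,39.5) (2.5,37)
edge 0: (2,18.5)→(9,10)  cross = 2·10 − 9·18.5 = -146.5000; (r_i+r_j)·cross = 11·-146.5000 = -1611.5000
edge 1: (9,10)→(19.5,4.5)  cross = 9·4.5 − 19.5·10 = -154.5000; (r_i+r_j)·cross = 28.5·-154.5000 = -4403.2500
edge 2: (19.5,4.5)→(19.5,13.5)  cross = 19.5·13.5 − 19.5·4.5 = 175.5000; (r_i+r_j)·cross = 39·175.5000 = 6844.5000
edge 3: (19.5,13.5)→(19,27.5)  cross = 19.5·27.5 − 19·13.5 = 279.7500; (r_i+r_j)·cross = 38.5·279.7500 = 10770.3750
edge 4: (19,27.5)→(18.5,39)  cross = 19·39 − 18.5·27.5 = 232.2500; (r_i+r_j)·cross = 37.5·232.2500 = 8709.3750
edge 5: (18.5,39)→(14.5,40)  cross = 18.5·40 − 14.5·39 = 174.5000; (r_i+r_j)·cross = 33·174.5000 = 5758.5000
edge 6: (14.5,40)→(7.5,39.5)  cross = 14.5·39.5 − 7.5·40 = 272.7500; (r_i+r_j)·cross = 22·272.7500 = 6000.5000
edge 7: (7.5,39.5)→(2.5,37)  cross = 7.5·37 − 2.5·39.5 = 178.7500; (r_i+r_j)·cross = 10·178.7500 = 1787.5000
edge 8: (2.5,37)→(2,18.5)  cross = 2.5·18.5 − 2·37 = -27.7500; (r_i+r_j)·cross = 4.5·-27.7500 = -124.8750
Σcross = 984.7500 → A = |Σcross|/2 = 492.3750 mm²
Σ(r_i+r_j)·cross = 33731.1250 → first moment M = |Σ|/6 = 5621.8542
R_c = M/A = 5621.8542/492.3750 = 11.4178 mm
θ = 97° = 1.692969 rad
V = θ·R_c·A = 1.692969·11.4178·492.3750 = 9517.627 mm³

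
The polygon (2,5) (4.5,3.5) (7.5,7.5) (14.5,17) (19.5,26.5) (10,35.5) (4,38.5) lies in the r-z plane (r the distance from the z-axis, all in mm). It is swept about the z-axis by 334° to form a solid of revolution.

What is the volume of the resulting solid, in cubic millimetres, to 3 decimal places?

Volume = 17351.330 mm³

Profile (r,z), 7 vertices: (2,5) (4.5,3.5) (7.5,7.5) (14.5,17) (19.5,26.5) (10,35.5) (4,38.5)
edge 0: (2,5)→(4.5,3.5)  cross = 2·3.5 − 4.5·5 = -15.5000; (r_i+r_j)·cross = 6.5·-15.5000 = -100.7500
edge 1: (4.5,3.5)→(7.5,7.5)  cross = 4.5·7.5 − 7.5·3.5 = 7.5000; (r_i+r_j)·cross = 12·7.5000 = 90.0000
edge 2: (7.5,7.5)→(14.5,17)  cross = 7.5·17 − 14.5·7.5 = 18.7500; (r_i+r_j)·cross = 22·18.7500 = 412.5000
edge 3: (14.5,17)→(19.5,26.5)  cross = 14.5·26.5 − 19.5·17 = 52.7500; (r_i+r_j)·cross = 34·52.7500 = 1793.5000
edge 4: (19.5,26.5)→(10,35.5)  cross = 19.5·35.5 − 10·26.5 = 427.2500; (r_i+r_j)·cross = 29.5·427.2500 = 12603.8750
edge 5: (10,35.5)→(4,38.5)  cross = 10·38.5 − 4·35.5 = 243.0000; (r_i+r_j)·cross = 14·243.0000 = 3402.0000
edge 6: (4,38.5)→(2,5)  cross = 4·5 − 2·38.5 = -57.0000; (r_i+r_j)·cross = 6·-57.0000 = -342.0000
Σcross = 676.7500 → A = |Σcross|/2 = 338.3750 mm²
Σ(r_i+r_j)·cross = 17859.1250 → first moment M = |Σ|/6 = 2976.5208
R_c = M/A = 2976.5208/338.3750 = 8.7965 mm
θ = 334° = 5.829400 rad
V = θ·R_c·A = 5.829400·8.7965·338.3750 = 17351.330 mm³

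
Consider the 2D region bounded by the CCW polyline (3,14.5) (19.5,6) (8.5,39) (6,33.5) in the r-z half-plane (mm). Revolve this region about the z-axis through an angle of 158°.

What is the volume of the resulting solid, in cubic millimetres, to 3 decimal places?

Profile (r,z), 4 vertices: (3,14.5) (19.5,6) (8.5,39) (6,33.5)
edge 0: (3,14.5)→(19.5,6)  cross = 3·6 − 19.5·14.5 = -264.7500; (r_i+r_j)·cross = 22.5·-264.7500 = -5956.8750
edge 1: (19.5,6)→(8.5,39)  cross = 19.5·39 − 8.5·6 = 709.5000; (r_i+r_j)·cross = 28·709.5000 = 19866.0000
edge 2: (8.5,39)→(6,33.5)  cross = 8.5·33.5 − 6·39 = 50.7500; (r_i+r_j)·cross = 14.5·50.7500 = 735.8750
edge 3: (6,33.5)→(3,14.5)  cross = 6·14.5 − 3·33.5 = -13.5000; (r_i+r_j)·cross = 9·-13.5000 = -121.5000
Σcross = 482.0000 → A = |Σcross|/2 = 241.0000 mm²
Σ(r_i+r_j)·cross = 14523.5000 → first moment M = |Σ|/6 = 2420.5833
R_c = M/A = 2420.5833/241.0000 = 10.0439 mm
θ = 158° = 2.757620 rad
V = θ·R_c·A = 2.757620·10.0439·241.0000 = 6675.050 mm³

Volume = 6675.050 mm³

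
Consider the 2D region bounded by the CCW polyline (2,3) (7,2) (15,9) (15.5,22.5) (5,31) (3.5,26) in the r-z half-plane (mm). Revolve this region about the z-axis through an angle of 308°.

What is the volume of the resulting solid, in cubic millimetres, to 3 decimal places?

Profile (r,z), 6 vertices: (2,3) (7,2) (15,9) (15.5,22.5) (5,31) (3.5,26)
edge 0: (2,3)→(7,2)  cross = 2·2 − 7·3 = -17.0000; (r_i+r_j)·cross = 9·-17.0000 = -153.0000
edge 1: (7,2)→(15,9)  cross = 7·9 − 15·2 = 33.0000; (r_i+r_j)·cross = 22·33.0000 = 726.0000
edge 2: (15,9)→(15.5,22.5)  cross = 15·22.5 − 15.5·9 = 198.0000; (r_i+r_j)·cross = 30.5·198.0000 = 6039.0000
edge 3: (15.5,22.5)→(5,31)  cross = 15.5·31 − 5·22.5 = 368.0000; (r_i+r_j)·cross = 20.5·368.0000 = 7544.0000
edge 4: (5,31)→(3.5,26)  cross = 5·26 − 3.5·31 = 21.5000; (r_i+r_j)·cross = 8.5·21.5000 = 182.7500
edge 5: (3.5,26)→(2,3)  cross = 3.5·3 − 2·26 = -41.5000; (r_i+r_j)·cross = 5.5·-41.5000 = -228.2500
Σcross = 562.0000 → A = |Σcross|/2 = 281.0000 mm²
Σ(r_i+r_j)·cross = 14110.5000 → first moment M = |Σ|/6 = 2351.7500
R_c = M/A = 2351.7500/281.0000 = 8.3692 mm
θ = 308° = 5.375614 rad
V = θ·R_c·A = 5.375614·8.3692·281.0000 = 12642.100 mm³

Volume = 12642.100 mm³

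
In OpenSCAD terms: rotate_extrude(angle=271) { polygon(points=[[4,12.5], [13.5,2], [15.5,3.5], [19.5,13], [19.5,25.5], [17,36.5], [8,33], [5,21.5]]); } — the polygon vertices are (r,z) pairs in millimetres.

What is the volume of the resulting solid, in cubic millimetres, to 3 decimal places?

Volume = 22536.713 mm³

Profile (r,z), 8 vertices: (4,12.5) (13.5,2) (15.5,3.5) (19.5,13) (19.5,25.5) (17,36.5) (8,33) (5,21.5)
edge 0: (4,12.5)→(13.5,2)  cross = 4·2 − 13.5·12.5 = -160.7500; (r_i+r_j)·cross = 17.5·-160.7500 = -2813.1250
edge 1: (13.5,2)→(15.5,3.5)  cross = 13.5·3.5 − 15.5·2 = 16.2500; (r_i+r_j)·cross = 29·16.2500 = 471.2500
edge 2: (15.5,3.5)→(19.5,13)  cross = 15.5·13 − 19.5·3.5 = 133.2500; (r_i+r_j)·cross = 35·133.2500 = 4663.7500
edge 3: (19.5,13)→(19.5,25.5)  cross = 19.5·25.5 − 19.5·13 = 243.7500; (r_i+r_j)·cross = 39·243.7500 = 9506.2500
edge 4: (19.5,25.5)→(17,36.5)  cross = 19.5·36.5 − 17·25.5 = 278.2500; (r_i+r_j)·cross = 36.5·278.2500 = 10156.1250
edge 5: (17,36.5)→(8,33)  cross = 17·33 − 8·36.5 = 269.0000; (r_i+r_j)·cross = 25·269.0000 = 6725.0000
edge 6: (8,33)→(5,21.5)  cross = 8·21.5 − 5·33 = 7.0000; (r_i+r_j)·cross = 13·7.0000 = 91.0000
edge 7: (5,21.5)→(4,12.5)  cross = 5·12.5 − 4·21.5 = -23.5000; (r_i+r_j)·cross = 9·-23.5000 = -211.5000
Σcross = 763.2500 → A = |Σcross|/2 = 381.6250 mm²
Σ(r_i+r_j)·cross = 28588.7500 → first moment M = |Σ|/6 = 4764.7917
R_c = M/A = 4764.7917/381.6250 = 12.4855 mm
θ = 271° = 4.729842 rad
V = θ·R_c·A = 4.729842·12.4855·381.6250 = 22536.713 mm³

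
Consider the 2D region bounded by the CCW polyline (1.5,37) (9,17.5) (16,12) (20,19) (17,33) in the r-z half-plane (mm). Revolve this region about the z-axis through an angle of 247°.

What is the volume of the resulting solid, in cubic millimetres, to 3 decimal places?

Profile (r,z), 5 vertices: (1.5,37) (9,17.5) (16,12) (20,19) (17,33)
edge 0: (1.5,37)→(9,17.5)  cross = 1.5·17.5 − 9·37 = -306.7500; (r_i+r_j)·cross = 10.5·-306.7500 = -3220.8750
edge 1: (9,17.5)→(16,12)  cross = 9·12 − 16·17.5 = -172.0000; (r_i+r_j)·cross = 25·-172.0000 = -4300.0000
edge 2: (16,12)→(20,19)  cross = 16·19 − 20·12 = 64.0000; (r_i+r_j)·cross = 36·64.0000 = 2304.0000
edge 3: (20,19)→(17,33)  cross = 20·33 − 17·19 = 337.0000; (r_i+r_j)·cross = 37·337.0000 = 12469.0000
edge 4: (17,33)→(1.5,37)  cross = 17·37 − 1.5·33 = 579.5000; (r_i+r_j)·cross = 18.5·579.5000 = 10720.7500
Σcross = 501.7500 → A = |Σcross|/2 = 250.8750 mm²
Σ(r_i+r_j)·cross = 17972.8750 → first moment M = |Σ|/6 = 2995.4792
R_c = M/A = 2995.4792/250.8750 = 11.9401 mm
θ = 247° = 4.310963 rad
V = θ·R_c·A = 4.310963·11.9401·250.8750 = 12913.401 mm³

Volume = 12913.401 mm³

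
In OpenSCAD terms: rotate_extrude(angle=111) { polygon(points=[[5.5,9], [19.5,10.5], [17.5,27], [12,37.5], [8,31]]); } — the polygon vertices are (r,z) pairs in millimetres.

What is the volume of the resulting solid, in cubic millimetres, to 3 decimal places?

Profile (r,z), 5 vertices: (5.5,9) (19.5,10.5) (17.5,27) (12,37.5) (8,31)
edge 0: (5.5,9)→(19.5,10.5)  cross = 5.5·10.5 − 19.5·9 = -117.7500; (r_i+r_j)·cross = 25·-117.7500 = -2943.7500
edge 1: (19.5,10.5)→(17.5,27)  cross = 19.5·27 − 17.5·10.5 = 342.7500; (r_i+r_j)·cross = 37·342.7500 = 12681.7500
edge 2: (17.5,27)→(12,37.5)  cross = 17.5·37.5 − 12·27 = 332.2500; (r_i+r_j)·cross = 29.5·332.2500 = 9801.3750
edge 3: (12,37.5)→(8,31)  cross = 12·31 − 8·37.5 = 72.0000; (r_i+r_j)·cross = 20·72.0000 = 1440.0000
edge 4: (8,31)→(5.5,9)  cross = 8·9 − 5.5·31 = -98.5000; (r_i+r_j)·cross = 13.5·-98.5000 = -1329.7500
Σcross = 530.7500 → A = |Σcross|/2 = 265.3750 mm²
Σ(r_i+r_j)·cross = 19649.6250 → first moment M = |Σ|/6 = 3274.9375
R_c = M/A = 3274.9375/265.3750 = 12.3408 mm
θ = 111° = 1.937315 rad
V = θ·R_c·A = 1.937315·12.3408·265.3750 = 6344.587 mm³

Volume = 6344.587 mm³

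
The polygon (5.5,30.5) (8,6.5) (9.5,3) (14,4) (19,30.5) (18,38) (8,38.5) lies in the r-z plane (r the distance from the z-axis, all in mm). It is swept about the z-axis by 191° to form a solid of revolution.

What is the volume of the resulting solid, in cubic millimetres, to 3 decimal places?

Volume = 13871.786 mm³

Profile (r,z), 7 vertices: (5.5,30.5) (8,6.5) (9.5,3) (14,4) (19,30.5) (18,38) (8,38.5)
edge 0: (5.5,30.5)→(8,6.5)  cross = 5.5·6.5 − 8·30.5 = -208.2500; (r_i+r_j)·cross = 13.5·-208.2500 = -2811.3750
edge 1: (8,6.5)→(9.5,3)  cross = 8·3 − 9.5·6.5 = -37.7500; (r_i+r_j)·cross = 17.5·-37.7500 = -660.6250
edge 2: (9.5,3)→(14,4)  cross = 9.5·4 − 14·3 = -4.0000; (r_i+r_j)·cross = 23.5·-4.0000 = -94.0000
edge 3: (14,4)→(19,30.5)  cross = 14·30.5 − 19·4 = 351.0000; (r_i+r_j)·cross = 33·351.0000 = 11583.0000
edge 4: (19,30.5)→(18,38)  cross = 19·38 − 18·30.5 = 173.0000; (r_i+r_j)·cross = 37·173.0000 = 6401.0000
edge 5: (18,38)→(8,38.5)  cross = 18·38.5 − 8·38 = 389.0000; (r_i+r_j)·cross = 26·389.0000 = 10114.0000
edge 6: (8,38.5)→(5.5,30.5)  cross = 8·30.5 − 5.5·38.5 = 32.2500; (r_i+r_j)·cross = 13.5·32.2500 = 435.3750
Σcross = 695.2500 → A = |Σcross|/2 = 347.6250 mm²
Σ(r_i+r_j)·cross = 24967.3750 → first moment M = |Σ|/6 = 4161.2292
R_c = M/A = 4161.2292/347.6250 = 11.9705 mm
θ = 191° = 3.333579 rad
V = θ·R_c·A = 3.333579·11.9705·347.6250 = 13871.786 mm³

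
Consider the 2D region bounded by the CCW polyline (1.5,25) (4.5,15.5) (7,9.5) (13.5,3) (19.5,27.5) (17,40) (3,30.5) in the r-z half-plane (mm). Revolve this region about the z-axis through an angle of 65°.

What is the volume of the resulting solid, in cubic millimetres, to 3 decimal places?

Volume = 4979.990 mm³

Profile (r,z), 7 vertices: (1.5,25) (4.5,15.5) (7,9.5) (13.5,3) (19.5,27.5) (17,40) (3,30.5)
edge 0: (1.5,25)→(4.5,15.5)  cross = 1.5·15.5 − 4.5·25 = -89.2500; (r_i+r_j)·cross = 6·-89.2500 = -535.5000
edge 1: (4.5,15.5)→(7,9.5)  cross = 4.5·9.5 − 7·15.5 = -65.7500; (r_i+r_j)·cross = 11.5·-65.7500 = -756.1250
edge 2: (7,9.5)→(13.5,3)  cross = 7·3 − 13.5·9.5 = -107.2500; (r_i+r_j)·cross = 20.5·-107.2500 = -2198.6250
edge 3: (13.5,3)→(19.5,27.5)  cross = 13.5·27.5 − 19.5·3 = 312.7500; (r_i+r_j)·cross = 33·312.7500 = 10320.7500
edge 4: (19.5,27.5)→(17,40)  cross = 19.5·40 − 17·27.5 = 312.5000; (r_i+r_j)·cross = 36.5·312.5000 = 11406.2500
edge 5: (17,40)→(3,30.5)  cross = 17·30.5 − 3·40 = 398.5000; (r_i+r_j)·cross = 20·398.5000 = 7970.0000
edge 6: (3,30.5)→(1.5,25)  cross = 3·25 − 1.5·30.5 = 29.2500; (r_i+r_j)·cross = 4.5·29.2500 = 131.6250
Σcross = 790.7500 → A = |Σcross|/2 = 395.3750 mm²
Σ(r_i+r_j)·cross = 26338.3750 → first moment M = |Σ|/6 = 4389.7292
R_c = M/A = 4389.7292/395.3750 = 11.1027 mm
θ = 65° = 1.134464 rad
V = θ·R_c·A = 1.134464·11.1027·395.3750 = 4979.990 mm³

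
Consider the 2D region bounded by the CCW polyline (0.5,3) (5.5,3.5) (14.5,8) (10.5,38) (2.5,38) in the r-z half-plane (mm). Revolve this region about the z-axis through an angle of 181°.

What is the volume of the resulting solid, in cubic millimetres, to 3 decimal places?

Volume = 8091.896 mm³

Profile (r,z), 5 vertices: (0.5,3) (5.5,3.5) (14.5,8) (10.5,38) (2.5,38)
edge 0: (0.5,3)→(5.5,3.5)  cross = 0.5·3.5 − 5.5·3 = -14.7500; (r_i+r_j)·cross = 6·-14.7500 = -88.5000
edge 1: (5.5,3.5)→(14.5,8)  cross = 5.5·8 − 14.5·3.5 = -6.7500; (r_i+r_j)·cross = 20·-6.7500 = -135.0000
edge 2: (14.5,8)→(10.5,38)  cross = 14.5·38 − 10.5·8 = 467.0000; (r_i+r_j)·cross = 25·467.0000 = 11675.0000
edge 3: (10.5,38)→(2.5,38)  cross = 10.5·38 − 2.5·38 = 304.0000; (r_i+r_j)·cross = 13·304.0000 = 3952.0000
edge 4: (2.5,38)→(0.5,3)  cross = 2.5·3 − 0.5·38 = -11.5000; (r_i+r_j)·cross = 3·-11.5000 = -34.5000
Σcross = 738.0000 → A = |Σcross|/2 = 369.0000 mm²
Σ(r_i+r_j)·cross = 15369.0000 → first moment M = |Σ|/6 = 2561.5000
R_c = M/A = 2561.5000/369.0000 = 6.9417 mm
θ = 181° = 3.159046 rad
V = θ·R_c·A = 3.159046·6.9417·369.0000 = 8091.896 mm³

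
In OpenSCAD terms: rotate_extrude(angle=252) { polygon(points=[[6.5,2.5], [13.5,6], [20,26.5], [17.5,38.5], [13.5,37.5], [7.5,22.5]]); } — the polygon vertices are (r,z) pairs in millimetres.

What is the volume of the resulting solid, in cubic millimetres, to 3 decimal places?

Profile (r,z), 6 vertices: (6.5,2.5) (13.5,6) (20,26.5) (17.5,38.5) (13.5,37.5) (7.5,22.5)
edge 0: (6.5,2.5)→(13.5,6)  cross = 6.5·6 − 13.5·2.5 = 5.2500; (r_i+r_j)·cross = 20·5.2500 = 105.0000
edge 1: (13.5,6)→(20,26.5)  cross = 13.5·26.5 − 20·6 = 237.7500; (r_i+r_j)·cross = 33.5·237.7500 = 7964.6250
edge 2: (20,26.5)→(17.5,38.5)  cross = 20·38.5 − 17.5·26.5 = 306.2500; (r_i+r_j)·cross = 37.5·306.2500 = 11484.3750
edge 3: (17.5,38.5)→(13.5,37.5)  cross = 17.5·37.5 − 13.5·38.5 = 136.5000; (r_i+r_j)·cross = 31·136.5000 = 4231.5000
edge 4: (13.5,37.5)→(7.5,22.5)  cross = 13.5·22.5 − 7.5·37.5 = 22.5000; (r_i+r_j)·cross = 21·22.5000 = 472.5000
edge 5: (7.5,22.5)→(6.5,2.5)  cross = 7.5·2.5 − 6.5·22.5 = -127.5000; (r_i+r_j)·cross = 14·-127.5000 = -1785.0000
Σcross = 580.7500 → A = |Σcross|/2 = 290.3750 mm²
Σ(r_i+r_j)·cross = 22473.0000 → first moment M = |Σ|/6 = 3745.5000
R_c = M/A = 3745.5000/290.3750 = 12.8988 mm
θ = 252° = 4.398230 rad
V = θ·R_c·A = 4.398230·12.8988·290.3750 = 16473.569 mm³

Volume = 16473.569 mm³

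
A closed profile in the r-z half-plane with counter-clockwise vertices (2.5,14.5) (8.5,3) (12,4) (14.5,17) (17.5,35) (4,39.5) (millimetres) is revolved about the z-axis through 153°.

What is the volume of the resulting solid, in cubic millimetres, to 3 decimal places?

Volume = 9284.709 mm³

Profile (r,z), 6 vertices: (2.5,14.5) (8.5,3) (12,4) (14.5,17) (17.5,35) (4,39.5)
edge 0: (2.5,14.5)→(8.5,3)  cross = 2.5·3 − 8.5·14.5 = -115.7500; (r_i+r_j)·cross = 11·-115.7500 = -1273.2500
edge 1: (8.5,3)→(12,4)  cross = 8.5·4 − 12·3 = -2.0000; (r_i+r_j)·cross = 20.5·-2.0000 = -41.0000
edge 2: (12,4)→(14.5,17)  cross = 12·17 − 14.5·4 = 146.0000; (r_i+r_j)·cross = 26.5·146.0000 = 3869.0000
edge 3: (14.5,17)→(17.5,35)  cross = 14.5·35 − 17.5·17 = 210.0000; (r_i+r_j)·cross = 32·210.0000 = 6720.0000
edge 4: (17.5,35)→(4,39.5)  cross = 17.5·39.5 − 4·35 = 551.2500; (r_i+r_j)·cross = 21.5·551.2500 = 11851.8750
edge 5: (4,39.5)→(2.5,14.5)  cross = 4·14.5 − 2.5·39.5 = -40.7500; (r_i+r_j)·cross = 6.5·-40.7500 = -264.8750
Σcross = 748.7500 → A = |Σcross|/2 = 374.3750 mm²
Σ(r_i+r_j)·cross = 20861.7500 → first moment M = |Σ|/6 = 3476.9583
R_c = M/A = 3476.9583/374.3750 = 9.2874 mm
θ = 153° = 2.670354 rad
V = θ·R_c·A = 2.670354·9.2874·374.3750 = 9284.709 mm³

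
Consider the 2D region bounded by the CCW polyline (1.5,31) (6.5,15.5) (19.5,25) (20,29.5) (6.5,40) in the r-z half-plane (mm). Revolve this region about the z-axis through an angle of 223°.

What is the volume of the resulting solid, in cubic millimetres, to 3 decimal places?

Volume = 9836.270 mm³

Profile (r,z), 5 vertices: (1.5,31) (6.5,15.5) (19.5,25) (20,29.5) (6.5,40)
edge 0: (1.5,31)→(6.5,15.5)  cross = 1.5·15.5 − 6.5·31 = -178.2500; (r_i+r_j)·cross = 8·-178.2500 = -1426.0000
edge 1: (6.5,15.5)→(19.5,25)  cross = 6.5·25 − 19.5·15.5 = -139.7500; (r_i+r_j)·cross = 26·-139.7500 = -3633.5000
edge 2: (19.5,25)→(20,29.5)  cross = 19.5·29.5 − 20·25 = 75.2500; (r_i+r_j)·cross = 39.5·75.2500 = 2972.3750
edge 3: (20,29.5)→(6.5,40)  cross = 20·40 − 6.5·29.5 = 608.2500; (r_i+r_j)·cross = 26.5·608.2500 = 16118.6250
edge 4: (6.5,40)→(1.5,31)  cross = 6.5·31 − 1.5·40 = 141.5000; (r_i+r_j)·cross = 8·141.5000 = 1132.0000
Σcross = 507.0000 → A = |Σcross|/2 = 253.5000 mm²
Σ(r_i+r_j)·cross = 15163.5000 → first moment M = |Σ|/6 = 2527.2500
R_c = M/A = 2527.2500/253.5000 = 9.9694 mm
θ = 223° = 3.892084 rad
V = θ·R_c·A = 3.892084·9.9694·253.5000 = 9836.270 mm³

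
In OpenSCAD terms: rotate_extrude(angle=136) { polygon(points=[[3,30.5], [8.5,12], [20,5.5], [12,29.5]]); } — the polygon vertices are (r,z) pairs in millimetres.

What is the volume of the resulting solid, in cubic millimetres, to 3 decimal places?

Volume = 5085.738 mm³

Profile (r,z), 4 vertices: (3,30.5) (8.5,12) (20,5.5) (12,29.5)
edge 0: (3,30.5)→(8.5,12)  cross = 3·12 − 8.5·30.5 = -223.2500; (r_i+r_j)·cross = 11.5·-223.2500 = -2567.3750
edge 1: (8.5,12)→(20,5.5)  cross = 8.5·5.5 − 20·12 = -193.2500; (r_i+r_j)·cross = 28.5·-193.2500 = -5507.6250
edge 2: (20,5.5)→(12,29.5)  cross = 20·29.5 − 12·5.5 = 524.0000; (r_i+r_j)·cross = 32·524.0000 = 16768.0000
edge 3: (12,29.5)→(3,30.5)  cross = 12·30.5 − 3·29.5 = 277.5000; (r_i+r_j)·cross = 15·277.5000 = 4162.5000
Σcross = 385.0000 → A = |Σcross|/2 = 192.5000 mm²
Σ(r_i+r_j)·cross = 12855.5000 → first moment M = |Σ|/6 = 2142.5833
R_c = M/A = 2142.5833/192.5000 = 11.1303 mm
θ = 136° = 2.373648 rad
V = θ·R_c·A = 2.373648·11.1303·192.5000 = 5085.738 mm³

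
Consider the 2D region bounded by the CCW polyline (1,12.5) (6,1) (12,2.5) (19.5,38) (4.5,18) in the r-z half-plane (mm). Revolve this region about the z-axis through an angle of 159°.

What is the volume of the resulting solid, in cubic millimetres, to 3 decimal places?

Volume = 7814.029 mm³

Profile (r,z), 5 vertices: (1,12.5) (6,1) (12,2.5) (19.5,38) (4.5,18)
edge 0: (1,12.5)→(6,1)  cross = 1·1 − 6·12.5 = -74.0000; (r_i+r_j)·cross = 7·-74.0000 = -518.0000
edge 1: (6,1)→(12,2.5)  cross = 6·2.5 − 12·1 = 3.0000; (r_i+r_j)·cross = 18·3.0000 = 54.0000
edge 2: (12,2.5)→(19.5,38)  cross = 12·38 − 19.5·2.5 = 407.2500; (r_i+r_j)·cross = 31.5·407.2500 = 12828.3750
edge 3: (19.5,38)→(4.5,18)  cross = 19.5·18 − 4.5·38 = 180.0000; (r_i+r_j)·cross = 24·180.0000 = 4320.0000
edge 4: (4.5,18)→(1,12.5)  cross = 4.5·12.5 − 1·18 = 38.2500; (r_i+r_j)·cross = 5.5·38.2500 = 210.3750
Σcross = 554.5000 → A = |Σcross|/2 = 277.2500 mm²
Σ(r_i+r_j)·cross = 16894.7500 → first moment M = |Σ|/6 = 2815.7917
R_c = M/A = 2815.7917/277.2500 = 10.1561 mm
θ = 159° = 2.775074 rad
V = θ·R_c·A = 2.775074·10.1561·277.2500 = 7814.029 mm³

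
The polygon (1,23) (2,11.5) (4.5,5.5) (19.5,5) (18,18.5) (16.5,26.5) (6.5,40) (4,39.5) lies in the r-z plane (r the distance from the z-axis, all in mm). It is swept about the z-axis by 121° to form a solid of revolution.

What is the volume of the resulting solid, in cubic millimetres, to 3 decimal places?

Volume = 9212.147 mm³

Profile (r,z), 8 vertices: (1,23) (2,11.5) (4.5,5.5) (19.5,5) (18,18.5) (16.5,26.5) (6.5,40) (4,39.5)
edge 0: (1,23)→(2,11.5)  cross = 1·11.5 − 2·23 = -34.5000; (r_i+r_j)·cross = 3·-34.5000 = -103.5000
edge 1: (2,11.5)→(4.5,5.5)  cross = 2·5.5 − 4.5·11.5 = -40.7500; (r_i+r_j)·cross = 6.5·-40.7500 = -264.8750
edge 2: (4.5,5.5)→(19.5,5)  cross = 4.5·5 − 19.5·5.5 = -84.7500; (r_i+r_j)·cross = 24·-84.7500 = -2034.0000
edge 3: (19.5,5)→(18,18.5)  cross = 19.5·18.5 − 18·5 = 270.7500; (r_i+r_j)·cross = 37.5·270.7500 = 10153.1250
edge 4: (18,18.5)→(16.5,26.5)  cross = 18·26.5 − 16.5·18.5 = 171.7500; (r_i+r_j)·cross = 34.5·171.7500 = 5925.3750
edge 5: (16.5,26.5)→(6.5,40)  cross = 16.5·40 − 6.5·26.5 = 487.7500; (r_i+r_j)·cross = 23·487.7500 = 11218.2500
edge 6: (6.5,40)→(4,39.5)  cross = 6.5·39.5 − 4·40 = 96.7500; (r_i+r_j)·cross = 10.5·96.7500 = 1015.8750
edge 7: (4,39.5)→(1,23)  cross = 4·23 − 1·39.5 = 52.5000; (r_i+r_j)·cross = 5·52.5000 = 262.5000
Σcross = 919.5000 → A = |Σcross|/2 = 459.7500 mm²
Σ(r_i+r_j)·cross = 26172.7500 → first moment M = |Σ|/6 = 4362.1250
R_c = M/A = 4362.1250/459.7500 = 9.4880 mm
θ = 121° = 2.111848 rad
V = θ·R_c·A = 2.111848·9.4880·459.7500 = 9212.147 mm³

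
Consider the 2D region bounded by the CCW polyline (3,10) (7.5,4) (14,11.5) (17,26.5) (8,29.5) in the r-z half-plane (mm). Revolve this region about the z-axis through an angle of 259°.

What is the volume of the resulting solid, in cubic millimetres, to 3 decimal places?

Profile (r,z), 5 vertices: (3,10) (7.5,4) (14,11.5) (17,26.5) (8,29.5)
edge 0: (3,10)→(7.5,4)  cross = 3·4 − 7.5·10 = -63.0000; (r_i+r_j)·cross = 10.5·-63.0000 = -661.5000
edge 1: (7.5,4)→(14,11.5)  cross = 7.5·11.5 − 14·4 = 30.2500; (r_i+r_j)·cross = 21.5·30.2500 = 650.3750
edge 2: (14,11.5)→(17,26.5)  cross = 14·26.5 − 17·11.5 = 175.5000; (r_i+r_j)·cross = 31·175.5000 = 5440.5000
edge 3: (17,26.5)→(8,29.5)  cross = 17·29.5 − 8·26.5 = 289.5000; (r_i+r_j)·cross = 25·289.5000 = 7237.5000
edge 4: (8,29.5)→(3,10)  cross = 8·10 − 3·29.5 = -8.5000; (r_i+r_j)·cross = 11·-8.5000 = -93.5000
Σcross = 423.7500 → A = |Σcross|/2 = 211.8750 mm²
Σ(r_i+r_j)·cross = 12573.3750 → first moment M = |Σ|/6 = 2095.5625
R_c = M/A = 2095.5625/211.8750 = 9.8906 mm
θ = 259° = 4.520403 rad
V = θ·R_c·A = 4.520403·9.8906·211.8750 = 9472.787 mm³

Volume = 9472.787 mm³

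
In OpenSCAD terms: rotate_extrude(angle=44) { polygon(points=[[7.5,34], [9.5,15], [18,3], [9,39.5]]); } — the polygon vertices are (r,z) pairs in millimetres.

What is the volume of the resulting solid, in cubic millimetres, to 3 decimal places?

Volume = 1076.291 mm³

Profile (r,z), 4 vertices: (7.5,34) (9.5,15) (18,3) (9,39.5)
edge 0: (7.5,34)→(9.5,15)  cross = 7.5·15 − 9.5·34 = -210.5000; (r_i+r_j)·cross = 17·-210.5000 = -3578.5000
edge 1: (9.5,15)→(18,3)  cross = 9.5·3 − 18·15 = -241.5000; (r_i+r_j)·cross = 27.5·-241.5000 = -6641.2500
edge 2: (18,3)→(9,39.5)  cross = 18·39.5 − 9·3 = 684.0000; (r_i+r_j)·cross = 27·684.0000 = 18468.0000
edge 3: (9,39.5)→(7.5,34)  cross = 9·34 − 7.5·39.5 = 9.7500; (r_i+r_j)·cross = 16.5·9.7500 = 160.8750
Σcross = 241.7500 → A = |Σcross|/2 = 120.8750 mm²
Σ(r_i+r_j)·cross = 8409.1250 → first moment M = |Σ|/6 = 1401.5208
R_c = M/A = 1401.5208/120.8750 = 11.5948 mm
θ = 44° = 0.767945 rad
V = θ·R_c·A = 0.767945·11.5948·120.8750 = 1076.291 mm³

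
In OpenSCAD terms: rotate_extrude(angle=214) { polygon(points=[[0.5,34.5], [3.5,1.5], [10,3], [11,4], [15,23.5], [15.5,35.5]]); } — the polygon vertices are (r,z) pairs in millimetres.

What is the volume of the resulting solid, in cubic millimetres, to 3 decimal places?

Volume = 11311.384 mm³

Profile (r,z), 6 vertices: (0.5,34.5) (3.5,1.5) (10,3) (11,4) (15,23.5) (15.5,35.5)
edge 0: (0.5,34.5)→(3.5,1.5)  cross = 0.5·1.5 − 3.5·34.5 = -120.0000; (r_i+r_j)·cross = 4·-120.0000 = -480.0000
edge 1: (3.5,1.5)→(10,3)  cross = 3.5·3 − 10·1.5 = -4.5000; (r_i+r_j)·cross = 13.5·-4.5000 = -60.7500
edge 2: (10,3)→(11,4)  cross = 10·4 − 11·3 = 7.0000; (r_i+r_j)·cross = 21·7.0000 = 147.0000
edge 3: (11,4)→(15,23.5)  cross = 11·23.5 − 15·4 = 198.5000; (r_i+r_j)·cross = 26·198.5000 = 5161.0000
edge 4: (15,23.5)→(15.5,35.5)  cross = 15·35.5 − 15.5·23.5 = 168.2500; (r_i+r_j)·cross = 30.5·168.2500 = 5131.6250
edge 5: (15.5,35.5)→(0.5,34.5)  cross = 15.5·34.5 − 0.5·35.5 = 517.0000; (r_i+r_j)·cross = 16·517.0000 = 8272.0000
Σcross = 766.2500 → A = |Σcross|/2 = 383.1250 mm²
Σ(r_i+r_j)·cross = 18170.8750 → first moment M = |Σ|/6 = 3028.4792
R_c = M/A = 3028.4792/383.1250 = 7.9047 mm
θ = 214° = 3.735005 rad
V = θ·R_c·A = 3.735005·7.9047·383.1250 = 11311.384 mm³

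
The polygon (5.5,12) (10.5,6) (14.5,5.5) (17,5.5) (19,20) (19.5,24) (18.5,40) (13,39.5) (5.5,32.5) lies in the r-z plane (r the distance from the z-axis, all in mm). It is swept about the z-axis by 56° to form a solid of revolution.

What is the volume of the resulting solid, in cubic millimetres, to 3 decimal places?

Profile (r,z), 9 vertices: (5.5,12) (10.5,6) (14.5,5.5) (17,5.5) (19,20) (19.5,24) (18.5,40) (13,39.5) (5.5,32.5)
edge 0: (5.5,12)→(10.5,6)  cross = 5.5·6 − 10.5·12 = -93.0000; (r_i+r_j)·cross = 16·-93.0000 = -1488.0000
edge 1: (10.5,6)→(14.5,5.5)  cross = 10.5·5.5 − 14.5·6 = -29.2500; (r_i+r_j)·cross = 25·-29.2500 = -731.2500
edge 2: (14.5,5.5)→(17,5.5)  cross = 14.5·5.5 − 17·5.5 = -13.7500; (r_i+r_j)·cross = 31.5·-13.7500 = -433.1250
edge 3: (17,5.5)→(19,20)  cross = 17·20 − 19·5.5 = 235.5000; (r_i+r_j)·cross = 36·235.5000 = 8478.0000
edge 4: (19,20)→(19.5,24)  cross = 19·24 − 19.5·20 = 66.0000; (r_i+r_j)·cross = 38.5·66.0000 = 2541.0000
edge 5: (19.5,24)→(18.5,40)  cross = 19.5·40 − 18.5·24 = 336.0000; (r_i+r_j)·cross = 38·336.0000 = 12768.0000
edge 6: (18.5,40)→(13,39.5)  cross = 18.5·39.5 − 13·40 = 210.7500; (r_i+r_j)·cross = 31.5·210.7500 = 6638.6250
edge 7: (13,39.5)→(5.5,32.5)  cross = 13·32.5 − 5.5·39.5 = 205.2500; (r_i+r_j)·cross = 18.5·205.2500 = 3797.1250
edge 8: (5.5,32.5)→(5.5,12)  cross = 5.5·12 − 5.5·32.5 = -112.7500; (r_i+r_j)·cross = 11·-112.7500 = -1240.2500
Σcross = 804.7500 → A = |Σcross|/2 = 402.3750 mm²
Σ(r_i+r_j)·cross = 30330.1250 → first moment M = |Σ|/6 = 5055.0208
R_c = M/A = 5055.0208/402.3750 = 12.5630 mm
θ = 56° = 0.977384 rad
V = θ·R_c·A = 0.977384·12.5630·402.3750 = 4940.698 mm³

Volume = 4940.698 mm³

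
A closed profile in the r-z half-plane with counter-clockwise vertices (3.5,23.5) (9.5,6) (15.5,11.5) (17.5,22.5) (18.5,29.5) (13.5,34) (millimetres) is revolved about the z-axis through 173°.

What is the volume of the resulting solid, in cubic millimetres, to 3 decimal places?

Volume = 8554.393 mm³

Profile (r,z), 6 vertices: (3.5,23.5) (9.5,6) (15.5,11.5) (17.5,22.5) (18.5,29.5) (13.5,34)
edge 0: (3.5,23.5)→(9.5,6)  cross = 3.5·6 − 9.5·23.5 = -202.2500; (r_i+r_j)·cross = 13·-202.2500 = -2629.2500
edge 1: (9.5,6)→(15.5,11.5)  cross = 9.5·11.5 − 15.5·6 = 16.2500; (r_i+r_j)·cross = 25·16.2500 = 406.2500
edge 2: (15.5,11.5)→(17.5,22.5)  cross = 15.5·22.5 − 17.5·11.5 = 147.5000; (r_i+r_j)·cross = 33·147.5000 = 4867.5000
edge 3: (17.5,22.5)→(18.5,29.5)  cross = 17.5·29.5 − 18.5·22.5 = 100.0000; (r_i+r_j)·cross = 36·100.0000 = 3600.0000
edge 4: (18.5,29.5)→(13.5,34)  cross = 18.5·34 − 13.5·29.5 = 230.7500; (r_i+r_j)·cross = 32·230.7500 = 7384.0000
edge 5: (13.5,34)→(3.5,23.5)  cross = 13.5·23.5 − 3.5·34 = 198.2500; (r_i+r_j)·cross = 17·198.2500 = 3370.2500
Σcross = 490.5000 → A = |Σcross|/2 = 245.2500 mm²
Σ(r_i+r_j)·cross = 16998.7500 → first moment M = |Σ|/6 = 2833.1250
R_c = M/A = 2833.1250/245.2500 = 11.5520 mm
θ = 173° = 3.019420 rad
V = θ·R_c·A = 3.019420·11.5520·245.2500 = 8554.393 mm³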